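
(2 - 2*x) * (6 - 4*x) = 8*x^2 - 20*x + 12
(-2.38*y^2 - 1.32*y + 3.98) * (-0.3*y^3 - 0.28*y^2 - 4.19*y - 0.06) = 0.714*y^5 + 1.0624*y^4 + 9.1478*y^3 + 4.5592*y^2 - 16.597*y - 0.2388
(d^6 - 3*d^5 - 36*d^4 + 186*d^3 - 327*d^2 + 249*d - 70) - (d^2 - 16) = d^6 - 3*d^5 - 36*d^4 + 186*d^3 - 328*d^2 + 249*d - 54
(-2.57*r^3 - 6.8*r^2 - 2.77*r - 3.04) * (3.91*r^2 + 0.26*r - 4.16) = -10.0487*r^5 - 27.2562*r^4 - 1.9075*r^3 + 15.6814*r^2 + 10.7328*r + 12.6464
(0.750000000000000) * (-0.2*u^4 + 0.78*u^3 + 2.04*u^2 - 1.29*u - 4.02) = -0.15*u^4 + 0.585*u^3 + 1.53*u^2 - 0.9675*u - 3.015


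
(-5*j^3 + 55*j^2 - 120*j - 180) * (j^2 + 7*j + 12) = -5*j^5 + 20*j^4 + 205*j^3 - 360*j^2 - 2700*j - 2160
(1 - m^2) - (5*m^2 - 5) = 6 - 6*m^2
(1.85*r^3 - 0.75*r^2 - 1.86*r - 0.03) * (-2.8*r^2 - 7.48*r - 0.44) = -5.18*r^5 - 11.738*r^4 + 10.004*r^3 + 14.3268*r^2 + 1.0428*r + 0.0132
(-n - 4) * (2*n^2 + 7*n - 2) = -2*n^3 - 15*n^2 - 26*n + 8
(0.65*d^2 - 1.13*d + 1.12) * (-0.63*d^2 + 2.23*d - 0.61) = -0.4095*d^4 + 2.1614*d^3 - 3.622*d^2 + 3.1869*d - 0.6832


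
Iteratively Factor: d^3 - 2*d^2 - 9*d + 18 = (d - 3)*(d^2 + d - 6) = (d - 3)*(d + 3)*(d - 2)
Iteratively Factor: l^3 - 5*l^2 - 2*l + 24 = (l + 2)*(l^2 - 7*l + 12) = (l - 4)*(l + 2)*(l - 3)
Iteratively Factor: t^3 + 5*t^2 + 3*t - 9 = (t + 3)*(t^2 + 2*t - 3) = (t + 3)^2*(t - 1)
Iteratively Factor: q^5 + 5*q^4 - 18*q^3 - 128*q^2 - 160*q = (q + 4)*(q^4 + q^3 - 22*q^2 - 40*q) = (q - 5)*(q + 4)*(q^3 + 6*q^2 + 8*q) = (q - 5)*(q + 4)^2*(q^2 + 2*q) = (q - 5)*(q + 2)*(q + 4)^2*(q)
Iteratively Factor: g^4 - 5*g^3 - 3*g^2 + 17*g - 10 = (g - 1)*(g^3 - 4*g^2 - 7*g + 10) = (g - 5)*(g - 1)*(g^2 + g - 2) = (g - 5)*(g - 1)^2*(g + 2)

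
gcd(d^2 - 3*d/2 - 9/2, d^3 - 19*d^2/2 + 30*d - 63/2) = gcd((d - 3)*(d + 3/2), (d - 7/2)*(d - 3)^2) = d - 3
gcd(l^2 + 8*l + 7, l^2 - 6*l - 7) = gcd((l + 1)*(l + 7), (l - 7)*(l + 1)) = l + 1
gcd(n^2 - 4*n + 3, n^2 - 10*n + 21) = n - 3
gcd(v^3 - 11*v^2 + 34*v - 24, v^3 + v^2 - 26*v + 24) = v^2 - 5*v + 4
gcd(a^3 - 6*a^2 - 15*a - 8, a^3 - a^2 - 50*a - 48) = a^2 - 7*a - 8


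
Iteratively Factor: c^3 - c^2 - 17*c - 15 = (c + 1)*(c^2 - 2*c - 15) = (c + 1)*(c + 3)*(c - 5)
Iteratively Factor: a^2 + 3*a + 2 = (a + 2)*(a + 1)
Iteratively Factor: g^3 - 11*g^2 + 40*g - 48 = (g - 4)*(g^2 - 7*g + 12) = (g - 4)*(g - 3)*(g - 4)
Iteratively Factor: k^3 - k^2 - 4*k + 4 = (k - 1)*(k^2 - 4) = (k - 2)*(k - 1)*(k + 2)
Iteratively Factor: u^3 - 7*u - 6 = (u + 2)*(u^2 - 2*u - 3) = (u - 3)*(u + 2)*(u + 1)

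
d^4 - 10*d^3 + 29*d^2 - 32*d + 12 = (d - 6)*(d - 2)*(d - 1)^2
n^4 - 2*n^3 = n^3*(n - 2)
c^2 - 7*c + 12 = (c - 4)*(c - 3)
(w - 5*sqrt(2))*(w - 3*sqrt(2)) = w^2 - 8*sqrt(2)*w + 30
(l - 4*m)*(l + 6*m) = l^2 + 2*l*m - 24*m^2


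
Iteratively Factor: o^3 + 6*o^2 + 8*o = (o + 4)*(o^2 + 2*o) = o*(o + 4)*(o + 2)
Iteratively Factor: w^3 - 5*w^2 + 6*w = (w - 2)*(w^2 - 3*w) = w*(w - 2)*(w - 3)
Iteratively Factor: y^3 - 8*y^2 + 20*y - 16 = (y - 2)*(y^2 - 6*y + 8) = (y - 4)*(y - 2)*(y - 2)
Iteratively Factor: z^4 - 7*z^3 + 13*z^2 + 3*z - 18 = (z + 1)*(z^3 - 8*z^2 + 21*z - 18) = (z - 3)*(z + 1)*(z^2 - 5*z + 6) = (z - 3)*(z - 2)*(z + 1)*(z - 3)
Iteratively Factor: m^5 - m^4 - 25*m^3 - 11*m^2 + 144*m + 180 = (m + 2)*(m^4 - 3*m^3 - 19*m^2 + 27*m + 90) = (m + 2)^2*(m^3 - 5*m^2 - 9*m + 45) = (m - 3)*(m + 2)^2*(m^2 - 2*m - 15) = (m - 3)*(m + 2)^2*(m + 3)*(m - 5)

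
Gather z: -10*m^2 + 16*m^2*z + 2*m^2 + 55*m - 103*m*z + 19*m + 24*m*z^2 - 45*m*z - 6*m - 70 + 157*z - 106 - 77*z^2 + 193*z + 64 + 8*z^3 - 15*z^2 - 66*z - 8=-8*m^2 + 68*m + 8*z^3 + z^2*(24*m - 92) + z*(16*m^2 - 148*m + 284) - 120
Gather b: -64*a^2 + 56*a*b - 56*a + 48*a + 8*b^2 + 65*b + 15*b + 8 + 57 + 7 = -64*a^2 - 8*a + 8*b^2 + b*(56*a + 80) + 72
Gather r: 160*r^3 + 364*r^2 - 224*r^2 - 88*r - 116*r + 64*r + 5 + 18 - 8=160*r^3 + 140*r^2 - 140*r + 15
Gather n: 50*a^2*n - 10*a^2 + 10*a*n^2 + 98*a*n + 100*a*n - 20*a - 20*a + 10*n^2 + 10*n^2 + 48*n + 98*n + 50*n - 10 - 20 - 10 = -10*a^2 - 40*a + n^2*(10*a + 20) + n*(50*a^2 + 198*a + 196) - 40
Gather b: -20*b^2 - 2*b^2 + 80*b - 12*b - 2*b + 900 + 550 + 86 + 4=-22*b^2 + 66*b + 1540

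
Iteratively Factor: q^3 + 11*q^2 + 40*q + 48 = (q + 4)*(q^2 + 7*q + 12) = (q + 4)^2*(q + 3)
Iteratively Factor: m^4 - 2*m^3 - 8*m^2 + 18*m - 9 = (m - 3)*(m^3 + m^2 - 5*m + 3) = (m - 3)*(m - 1)*(m^2 + 2*m - 3) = (m - 3)*(m - 1)*(m + 3)*(m - 1)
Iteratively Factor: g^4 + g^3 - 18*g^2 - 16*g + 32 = (g - 4)*(g^3 + 5*g^2 + 2*g - 8) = (g - 4)*(g + 2)*(g^2 + 3*g - 4) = (g - 4)*(g - 1)*(g + 2)*(g + 4)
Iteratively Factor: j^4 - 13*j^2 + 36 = (j + 2)*(j^3 - 2*j^2 - 9*j + 18) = (j - 3)*(j + 2)*(j^2 + j - 6) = (j - 3)*(j + 2)*(j + 3)*(j - 2)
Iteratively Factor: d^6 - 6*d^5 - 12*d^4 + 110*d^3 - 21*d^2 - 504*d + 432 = (d + 3)*(d^5 - 9*d^4 + 15*d^3 + 65*d^2 - 216*d + 144) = (d - 4)*(d + 3)*(d^4 - 5*d^3 - 5*d^2 + 45*d - 36) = (d - 4)^2*(d + 3)*(d^3 - d^2 - 9*d + 9) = (d - 4)^2*(d - 1)*(d + 3)*(d^2 - 9) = (d - 4)^2*(d - 3)*(d - 1)*(d + 3)*(d + 3)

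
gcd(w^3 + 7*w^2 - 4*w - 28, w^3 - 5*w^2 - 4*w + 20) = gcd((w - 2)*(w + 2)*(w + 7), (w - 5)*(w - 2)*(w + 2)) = w^2 - 4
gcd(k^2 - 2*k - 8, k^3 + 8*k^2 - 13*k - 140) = k - 4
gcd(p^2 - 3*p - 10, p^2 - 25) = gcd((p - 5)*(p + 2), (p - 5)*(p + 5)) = p - 5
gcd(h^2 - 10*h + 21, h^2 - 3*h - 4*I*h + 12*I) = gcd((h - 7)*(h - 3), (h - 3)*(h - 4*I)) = h - 3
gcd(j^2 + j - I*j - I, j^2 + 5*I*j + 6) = j - I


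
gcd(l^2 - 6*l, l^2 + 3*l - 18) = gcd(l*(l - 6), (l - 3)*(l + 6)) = 1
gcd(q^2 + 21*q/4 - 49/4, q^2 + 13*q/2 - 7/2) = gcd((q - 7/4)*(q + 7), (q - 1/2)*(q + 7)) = q + 7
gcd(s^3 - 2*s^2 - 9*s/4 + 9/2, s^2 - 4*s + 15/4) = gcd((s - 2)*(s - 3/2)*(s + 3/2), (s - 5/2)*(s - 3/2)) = s - 3/2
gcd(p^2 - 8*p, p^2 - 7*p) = p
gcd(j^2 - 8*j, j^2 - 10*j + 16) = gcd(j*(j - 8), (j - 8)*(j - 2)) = j - 8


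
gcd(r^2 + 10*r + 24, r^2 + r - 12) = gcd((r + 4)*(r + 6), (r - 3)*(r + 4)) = r + 4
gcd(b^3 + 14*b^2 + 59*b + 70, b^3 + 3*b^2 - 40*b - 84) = b^2 + 9*b + 14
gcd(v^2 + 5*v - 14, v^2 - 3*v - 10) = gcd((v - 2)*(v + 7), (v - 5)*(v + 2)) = 1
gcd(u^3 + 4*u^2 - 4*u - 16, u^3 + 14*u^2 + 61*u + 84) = u + 4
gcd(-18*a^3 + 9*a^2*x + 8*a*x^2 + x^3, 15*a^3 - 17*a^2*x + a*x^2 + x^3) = -a + x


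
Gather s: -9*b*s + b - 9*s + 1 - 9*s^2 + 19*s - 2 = b - 9*s^2 + s*(10 - 9*b) - 1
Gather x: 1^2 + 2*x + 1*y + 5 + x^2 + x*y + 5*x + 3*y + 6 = x^2 + x*(y + 7) + 4*y + 12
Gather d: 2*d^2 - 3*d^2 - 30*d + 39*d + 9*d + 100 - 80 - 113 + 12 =-d^2 + 18*d - 81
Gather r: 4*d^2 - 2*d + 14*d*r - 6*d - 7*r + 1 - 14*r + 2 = 4*d^2 - 8*d + r*(14*d - 21) + 3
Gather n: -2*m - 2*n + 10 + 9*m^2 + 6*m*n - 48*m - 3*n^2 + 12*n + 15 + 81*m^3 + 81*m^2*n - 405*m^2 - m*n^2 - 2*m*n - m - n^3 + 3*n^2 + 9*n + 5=81*m^3 - 396*m^2 - m*n^2 - 51*m - n^3 + n*(81*m^2 + 4*m + 19) + 30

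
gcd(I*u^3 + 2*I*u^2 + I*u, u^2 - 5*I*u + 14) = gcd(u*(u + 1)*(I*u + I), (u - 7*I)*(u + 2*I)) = 1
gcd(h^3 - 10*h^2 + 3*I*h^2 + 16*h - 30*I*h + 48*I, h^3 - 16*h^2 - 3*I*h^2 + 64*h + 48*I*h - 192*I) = h - 8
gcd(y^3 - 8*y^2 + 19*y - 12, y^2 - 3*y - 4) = y - 4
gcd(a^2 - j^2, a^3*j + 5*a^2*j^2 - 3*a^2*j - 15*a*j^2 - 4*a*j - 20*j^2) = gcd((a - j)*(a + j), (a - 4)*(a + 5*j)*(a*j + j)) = 1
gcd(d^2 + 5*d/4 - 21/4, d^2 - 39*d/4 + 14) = d - 7/4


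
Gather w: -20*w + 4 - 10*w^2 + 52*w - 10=-10*w^2 + 32*w - 6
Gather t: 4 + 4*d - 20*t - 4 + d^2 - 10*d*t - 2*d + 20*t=d^2 - 10*d*t + 2*d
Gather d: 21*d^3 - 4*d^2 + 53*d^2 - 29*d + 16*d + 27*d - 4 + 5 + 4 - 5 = 21*d^3 + 49*d^2 + 14*d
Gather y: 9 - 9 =0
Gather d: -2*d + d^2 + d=d^2 - d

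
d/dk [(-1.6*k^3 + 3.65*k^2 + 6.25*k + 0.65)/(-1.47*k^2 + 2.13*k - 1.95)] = (2.352*k^4 - 6.816*k^3 + 26.322*k^2 - 12.324*k - 13.572)/(2.1609*k^4 - 6.2622*k^3 + 10.2699*k^2 - 8.307*k + 3.8025)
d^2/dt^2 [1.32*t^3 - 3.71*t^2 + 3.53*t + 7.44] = 7.92*t - 7.42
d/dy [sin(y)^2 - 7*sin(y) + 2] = (2*sin(y) - 7)*cos(y)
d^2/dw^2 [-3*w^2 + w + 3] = -6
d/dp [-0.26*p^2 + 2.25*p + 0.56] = 2.25 - 0.52*p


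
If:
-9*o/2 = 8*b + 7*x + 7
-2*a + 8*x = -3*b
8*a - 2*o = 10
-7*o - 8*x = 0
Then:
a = 1877/1764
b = -905/882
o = -328/441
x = 41/63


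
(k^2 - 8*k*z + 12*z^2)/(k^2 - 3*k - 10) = (-k^2 + 8*k*z - 12*z^2)/(-k^2 + 3*k + 10)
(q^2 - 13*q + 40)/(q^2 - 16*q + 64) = (q - 5)/(q - 8)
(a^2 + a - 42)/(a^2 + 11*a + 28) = (a - 6)/(a + 4)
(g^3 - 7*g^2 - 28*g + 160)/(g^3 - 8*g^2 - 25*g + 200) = (g - 4)/(g - 5)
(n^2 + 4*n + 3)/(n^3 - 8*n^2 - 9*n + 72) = (n + 1)/(n^2 - 11*n + 24)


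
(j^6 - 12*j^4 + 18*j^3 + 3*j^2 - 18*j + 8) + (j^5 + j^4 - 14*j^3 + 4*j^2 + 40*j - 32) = j^6 + j^5 - 11*j^4 + 4*j^3 + 7*j^2 + 22*j - 24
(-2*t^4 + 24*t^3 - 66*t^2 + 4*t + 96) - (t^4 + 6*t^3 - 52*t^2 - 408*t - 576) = -3*t^4 + 18*t^3 - 14*t^2 + 412*t + 672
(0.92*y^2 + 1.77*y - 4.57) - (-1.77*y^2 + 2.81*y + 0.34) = 2.69*y^2 - 1.04*y - 4.91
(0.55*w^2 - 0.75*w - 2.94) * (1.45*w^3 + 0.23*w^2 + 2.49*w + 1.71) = 0.7975*w^5 - 0.961*w^4 - 3.066*w^3 - 1.6032*w^2 - 8.6031*w - 5.0274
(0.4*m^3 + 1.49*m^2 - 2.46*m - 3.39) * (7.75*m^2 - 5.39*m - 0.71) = 3.1*m^5 + 9.3915*m^4 - 27.3801*m^3 - 14.071*m^2 + 20.0187*m + 2.4069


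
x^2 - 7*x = x*(x - 7)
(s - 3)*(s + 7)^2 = s^3 + 11*s^2 + 7*s - 147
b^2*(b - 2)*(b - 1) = b^4 - 3*b^3 + 2*b^2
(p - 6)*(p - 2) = p^2 - 8*p + 12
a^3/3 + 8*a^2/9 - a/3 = a*(a/3 + 1)*(a - 1/3)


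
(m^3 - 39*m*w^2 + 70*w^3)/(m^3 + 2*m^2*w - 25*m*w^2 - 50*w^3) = (m^2 + 5*m*w - 14*w^2)/(m^2 + 7*m*w + 10*w^2)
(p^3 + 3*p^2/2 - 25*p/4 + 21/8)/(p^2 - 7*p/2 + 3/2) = (p^2 + 2*p - 21/4)/(p - 3)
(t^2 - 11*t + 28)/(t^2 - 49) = (t - 4)/(t + 7)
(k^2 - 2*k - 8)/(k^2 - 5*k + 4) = (k + 2)/(k - 1)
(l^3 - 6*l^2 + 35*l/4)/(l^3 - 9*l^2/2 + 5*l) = (l - 7/2)/(l - 2)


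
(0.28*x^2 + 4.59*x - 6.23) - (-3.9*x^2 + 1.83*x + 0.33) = 4.18*x^2 + 2.76*x - 6.56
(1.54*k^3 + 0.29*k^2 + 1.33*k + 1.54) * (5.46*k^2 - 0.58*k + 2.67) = 8.4084*k^5 + 0.6902*k^4 + 11.2054*k^3 + 8.4113*k^2 + 2.6579*k + 4.1118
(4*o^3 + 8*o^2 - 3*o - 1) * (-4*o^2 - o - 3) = -16*o^5 - 36*o^4 - 8*o^3 - 17*o^2 + 10*o + 3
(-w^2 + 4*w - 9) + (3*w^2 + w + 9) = 2*w^2 + 5*w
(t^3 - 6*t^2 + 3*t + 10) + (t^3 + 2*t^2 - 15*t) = 2*t^3 - 4*t^2 - 12*t + 10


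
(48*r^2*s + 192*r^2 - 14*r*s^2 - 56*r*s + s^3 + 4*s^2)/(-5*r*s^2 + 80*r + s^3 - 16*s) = (-48*r^2 + 14*r*s - s^2)/(5*r*s - 20*r - s^2 + 4*s)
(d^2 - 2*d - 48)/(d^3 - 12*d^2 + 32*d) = (d + 6)/(d*(d - 4))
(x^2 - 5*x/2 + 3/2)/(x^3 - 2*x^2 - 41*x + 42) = (x - 3/2)/(x^2 - x - 42)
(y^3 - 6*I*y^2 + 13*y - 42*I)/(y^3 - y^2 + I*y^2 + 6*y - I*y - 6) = (y - 7*I)/(y - 1)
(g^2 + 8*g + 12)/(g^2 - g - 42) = (g + 2)/(g - 7)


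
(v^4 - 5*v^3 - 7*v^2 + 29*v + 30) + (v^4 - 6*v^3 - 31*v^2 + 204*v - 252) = 2*v^4 - 11*v^3 - 38*v^2 + 233*v - 222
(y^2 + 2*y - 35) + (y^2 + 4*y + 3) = 2*y^2 + 6*y - 32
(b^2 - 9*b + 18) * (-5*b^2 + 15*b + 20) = -5*b^4 + 60*b^3 - 205*b^2 + 90*b + 360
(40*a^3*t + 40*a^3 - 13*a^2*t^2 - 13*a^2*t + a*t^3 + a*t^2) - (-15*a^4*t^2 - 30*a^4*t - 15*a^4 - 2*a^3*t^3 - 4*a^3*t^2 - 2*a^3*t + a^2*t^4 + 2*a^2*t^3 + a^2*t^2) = 15*a^4*t^2 + 30*a^4*t + 15*a^4 + 2*a^3*t^3 + 4*a^3*t^2 + 42*a^3*t + 40*a^3 - a^2*t^4 - 2*a^2*t^3 - 14*a^2*t^2 - 13*a^2*t + a*t^3 + a*t^2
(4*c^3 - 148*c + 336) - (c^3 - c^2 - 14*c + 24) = 3*c^3 + c^2 - 134*c + 312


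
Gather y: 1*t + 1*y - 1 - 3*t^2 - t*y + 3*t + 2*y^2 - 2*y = -3*t^2 + 4*t + 2*y^2 + y*(-t - 1) - 1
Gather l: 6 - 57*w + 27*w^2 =27*w^2 - 57*w + 6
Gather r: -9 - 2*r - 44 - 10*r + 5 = -12*r - 48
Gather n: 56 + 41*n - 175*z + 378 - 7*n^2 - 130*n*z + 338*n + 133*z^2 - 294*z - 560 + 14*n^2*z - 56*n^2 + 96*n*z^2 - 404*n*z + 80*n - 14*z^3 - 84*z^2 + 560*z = n^2*(14*z - 63) + n*(96*z^2 - 534*z + 459) - 14*z^3 + 49*z^2 + 91*z - 126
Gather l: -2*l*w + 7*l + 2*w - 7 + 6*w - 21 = l*(7 - 2*w) + 8*w - 28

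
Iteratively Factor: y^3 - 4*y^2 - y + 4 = (y - 1)*(y^2 - 3*y - 4) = (y - 1)*(y + 1)*(y - 4)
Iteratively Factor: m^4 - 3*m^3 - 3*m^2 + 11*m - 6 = (m + 2)*(m^3 - 5*m^2 + 7*m - 3) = (m - 3)*(m + 2)*(m^2 - 2*m + 1) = (m - 3)*(m - 1)*(m + 2)*(m - 1)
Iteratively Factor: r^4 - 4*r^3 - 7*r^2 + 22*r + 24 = (r + 1)*(r^3 - 5*r^2 - 2*r + 24) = (r + 1)*(r + 2)*(r^2 - 7*r + 12) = (r - 4)*(r + 1)*(r + 2)*(r - 3)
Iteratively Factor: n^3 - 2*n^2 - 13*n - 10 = (n - 5)*(n^2 + 3*n + 2) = (n - 5)*(n + 2)*(n + 1)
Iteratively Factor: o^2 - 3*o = (o - 3)*(o)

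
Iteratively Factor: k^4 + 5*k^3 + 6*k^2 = (k + 2)*(k^3 + 3*k^2) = k*(k + 2)*(k^2 + 3*k) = k*(k + 2)*(k + 3)*(k)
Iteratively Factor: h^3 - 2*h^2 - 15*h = (h + 3)*(h^2 - 5*h) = (h - 5)*(h + 3)*(h)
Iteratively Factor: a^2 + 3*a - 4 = (a - 1)*(a + 4)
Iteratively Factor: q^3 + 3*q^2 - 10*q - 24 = (q + 2)*(q^2 + q - 12) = (q - 3)*(q + 2)*(q + 4)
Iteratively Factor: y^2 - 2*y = (y)*(y - 2)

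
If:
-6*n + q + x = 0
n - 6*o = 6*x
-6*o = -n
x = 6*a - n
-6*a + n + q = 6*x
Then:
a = 0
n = 0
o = 0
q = 0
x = 0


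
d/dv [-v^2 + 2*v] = 2 - 2*v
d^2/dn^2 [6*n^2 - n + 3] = 12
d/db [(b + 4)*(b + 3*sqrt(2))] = 2*b + 4 + 3*sqrt(2)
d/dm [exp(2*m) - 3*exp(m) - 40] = (2*exp(m) - 3)*exp(m)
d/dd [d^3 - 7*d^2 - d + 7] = 3*d^2 - 14*d - 1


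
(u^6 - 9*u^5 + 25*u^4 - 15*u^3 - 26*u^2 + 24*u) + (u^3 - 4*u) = u^6 - 9*u^5 + 25*u^4 - 14*u^3 - 26*u^2 + 20*u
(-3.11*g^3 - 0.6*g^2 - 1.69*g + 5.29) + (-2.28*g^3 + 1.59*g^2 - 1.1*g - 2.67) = -5.39*g^3 + 0.99*g^2 - 2.79*g + 2.62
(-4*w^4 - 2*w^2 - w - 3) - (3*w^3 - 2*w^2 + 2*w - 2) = -4*w^4 - 3*w^3 - 3*w - 1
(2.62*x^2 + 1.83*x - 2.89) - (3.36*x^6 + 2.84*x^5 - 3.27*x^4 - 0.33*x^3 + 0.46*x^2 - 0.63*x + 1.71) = -3.36*x^6 - 2.84*x^5 + 3.27*x^4 + 0.33*x^3 + 2.16*x^2 + 2.46*x - 4.6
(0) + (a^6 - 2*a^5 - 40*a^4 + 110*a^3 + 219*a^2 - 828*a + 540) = a^6 - 2*a^5 - 40*a^4 + 110*a^3 + 219*a^2 - 828*a + 540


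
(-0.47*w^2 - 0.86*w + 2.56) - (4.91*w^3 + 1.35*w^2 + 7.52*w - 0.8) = -4.91*w^3 - 1.82*w^2 - 8.38*w + 3.36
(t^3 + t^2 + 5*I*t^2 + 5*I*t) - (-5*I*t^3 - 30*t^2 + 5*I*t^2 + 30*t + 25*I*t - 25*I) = t^3 + 5*I*t^3 + 31*t^2 - 30*t - 20*I*t + 25*I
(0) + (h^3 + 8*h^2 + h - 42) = h^3 + 8*h^2 + h - 42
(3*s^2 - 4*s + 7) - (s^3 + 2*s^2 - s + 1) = -s^3 + s^2 - 3*s + 6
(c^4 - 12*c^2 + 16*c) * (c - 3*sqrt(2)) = c^5 - 3*sqrt(2)*c^4 - 12*c^3 + 16*c^2 + 36*sqrt(2)*c^2 - 48*sqrt(2)*c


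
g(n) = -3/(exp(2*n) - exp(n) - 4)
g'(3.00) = 0.02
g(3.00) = -0.00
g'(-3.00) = -0.00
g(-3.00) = 0.74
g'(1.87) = 0.23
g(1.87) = -0.09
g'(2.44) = 0.06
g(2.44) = -0.03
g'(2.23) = 0.09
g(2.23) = -0.04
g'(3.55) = 0.01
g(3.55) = -0.00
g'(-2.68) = -0.01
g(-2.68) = 0.74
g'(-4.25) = -0.00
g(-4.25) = 0.75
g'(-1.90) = -0.02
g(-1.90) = 0.73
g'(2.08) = 0.13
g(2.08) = -0.06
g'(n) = -3*(-2*exp(2*n) + exp(n))/(exp(2*n) - exp(n) - 4)^2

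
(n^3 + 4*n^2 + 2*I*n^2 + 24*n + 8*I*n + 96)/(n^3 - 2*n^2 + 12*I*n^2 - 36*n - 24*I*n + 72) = (n^2 + n*(4 - 4*I) - 16*I)/(n^2 + n*(-2 + 6*I) - 12*I)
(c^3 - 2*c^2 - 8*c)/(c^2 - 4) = c*(c - 4)/(c - 2)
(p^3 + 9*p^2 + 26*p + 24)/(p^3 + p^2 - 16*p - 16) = (p^2 + 5*p + 6)/(p^2 - 3*p - 4)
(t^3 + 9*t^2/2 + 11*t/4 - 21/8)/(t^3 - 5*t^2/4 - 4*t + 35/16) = 2*(4*t^2 + 20*t + 21)/(8*t^2 - 6*t - 35)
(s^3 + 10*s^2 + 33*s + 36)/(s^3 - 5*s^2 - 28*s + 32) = (s^2 + 6*s + 9)/(s^2 - 9*s + 8)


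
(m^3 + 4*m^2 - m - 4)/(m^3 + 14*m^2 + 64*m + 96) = (m^2 - 1)/(m^2 + 10*m + 24)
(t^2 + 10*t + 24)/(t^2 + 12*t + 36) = (t + 4)/(t + 6)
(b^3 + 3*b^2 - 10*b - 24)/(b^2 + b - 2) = (b^2 + b - 12)/(b - 1)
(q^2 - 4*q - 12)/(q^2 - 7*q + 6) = (q + 2)/(q - 1)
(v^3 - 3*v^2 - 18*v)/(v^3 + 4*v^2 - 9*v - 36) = v*(v - 6)/(v^2 + v - 12)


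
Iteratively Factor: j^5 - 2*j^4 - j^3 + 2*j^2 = (j)*(j^4 - 2*j^3 - j^2 + 2*j) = j*(j - 2)*(j^3 - j) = j*(j - 2)*(j - 1)*(j^2 + j) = j^2*(j - 2)*(j - 1)*(j + 1)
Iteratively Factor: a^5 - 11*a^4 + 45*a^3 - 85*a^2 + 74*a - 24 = (a - 1)*(a^4 - 10*a^3 + 35*a^2 - 50*a + 24) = (a - 1)^2*(a^3 - 9*a^2 + 26*a - 24) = (a - 4)*(a - 1)^2*(a^2 - 5*a + 6) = (a - 4)*(a - 2)*(a - 1)^2*(a - 3)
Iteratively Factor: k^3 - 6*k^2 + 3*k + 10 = (k - 5)*(k^2 - k - 2) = (k - 5)*(k - 2)*(k + 1)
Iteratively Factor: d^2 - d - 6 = (d - 3)*(d + 2)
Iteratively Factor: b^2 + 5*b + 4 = (b + 4)*(b + 1)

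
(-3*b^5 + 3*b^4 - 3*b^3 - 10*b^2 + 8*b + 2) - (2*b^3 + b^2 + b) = -3*b^5 + 3*b^4 - 5*b^3 - 11*b^2 + 7*b + 2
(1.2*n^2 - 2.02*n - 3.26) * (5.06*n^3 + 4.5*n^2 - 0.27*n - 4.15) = 6.072*n^5 - 4.8212*n^4 - 25.9096*n^3 - 19.1046*n^2 + 9.2632*n + 13.529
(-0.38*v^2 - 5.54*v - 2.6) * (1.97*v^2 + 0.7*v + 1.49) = -0.7486*v^4 - 11.1798*v^3 - 9.5662*v^2 - 10.0746*v - 3.874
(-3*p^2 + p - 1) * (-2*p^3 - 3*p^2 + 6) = 6*p^5 + 7*p^4 - p^3 - 15*p^2 + 6*p - 6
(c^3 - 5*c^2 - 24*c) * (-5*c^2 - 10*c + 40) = -5*c^5 + 15*c^4 + 210*c^3 + 40*c^2 - 960*c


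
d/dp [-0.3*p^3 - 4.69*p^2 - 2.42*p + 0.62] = -0.9*p^2 - 9.38*p - 2.42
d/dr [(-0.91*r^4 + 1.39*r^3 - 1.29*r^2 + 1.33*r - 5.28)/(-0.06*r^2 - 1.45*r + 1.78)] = (0.1092*r^5 + 3.8751*r^4 - 10.5102*r^3 + 9.3729*r^2 - 5.226*r - 5.2886)/(0.0036*r^4 + 0.174*r^3 + 1.8889*r^2 - 5.162*r + 3.1684)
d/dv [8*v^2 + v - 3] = 16*v + 1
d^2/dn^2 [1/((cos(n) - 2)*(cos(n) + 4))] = (-4*sin(n)^4 + 38*sin(n)^2 - 17*cos(n)/2 - 3*cos(3*n)/2 - 10)/((cos(n) - 2)^3*(cos(n) + 4)^3)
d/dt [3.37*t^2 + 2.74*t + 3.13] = 6.74*t + 2.74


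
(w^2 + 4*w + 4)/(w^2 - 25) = (w^2 + 4*w + 4)/(w^2 - 25)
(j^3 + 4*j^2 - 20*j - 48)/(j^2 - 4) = (j^2 + 2*j - 24)/(j - 2)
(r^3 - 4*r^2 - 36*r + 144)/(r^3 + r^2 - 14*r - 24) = (r^2 - 36)/(r^2 + 5*r + 6)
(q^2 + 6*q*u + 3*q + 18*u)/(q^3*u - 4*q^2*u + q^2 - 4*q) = (q^2 + 6*q*u + 3*q + 18*u)/(q*(q^2*u - 4*q*u + q - 4))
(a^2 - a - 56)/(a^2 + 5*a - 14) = (a - 8)/(a - 2)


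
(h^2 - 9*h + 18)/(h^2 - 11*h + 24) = (h - 6)/(h - 8)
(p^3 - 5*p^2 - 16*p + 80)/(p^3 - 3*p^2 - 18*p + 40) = (p - 4)/(p - 2)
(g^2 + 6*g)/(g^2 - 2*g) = (g + 6)/(g - 2)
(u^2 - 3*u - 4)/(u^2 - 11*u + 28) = (u + 1)/(u - 7)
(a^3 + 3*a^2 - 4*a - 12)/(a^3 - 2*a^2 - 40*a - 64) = (a^2 + a - 6)/(a^2 - 4*a - 32)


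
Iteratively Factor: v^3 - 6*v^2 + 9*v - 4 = (v - 1)*(v^2 - 5*v + 4) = (v - 4)*(v - 1)*(v - 1)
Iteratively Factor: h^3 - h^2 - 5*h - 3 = (h + 1)*(h^2 - 2*h - 3) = (h + 1)^2*(h - 3)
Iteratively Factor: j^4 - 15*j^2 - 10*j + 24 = (j + 3)*(j^3 - 3*j^2 - 6*j + 8) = (j + 2)*(j + 3)*(j^2 - 5*j + 4) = (j - 4)*(j + 2)*(j + 3)*(j - 1)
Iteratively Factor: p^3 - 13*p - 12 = (p + 3)*(p^2 - 3*p - 4) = (p - 4)*(p + 3)*(p + 1)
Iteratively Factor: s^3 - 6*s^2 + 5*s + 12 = (s - 4)*(s^2 - 2*s - 3) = (s - 4)*(s + 1)*(s - 3)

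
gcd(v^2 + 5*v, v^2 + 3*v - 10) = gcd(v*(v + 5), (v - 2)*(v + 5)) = v + 5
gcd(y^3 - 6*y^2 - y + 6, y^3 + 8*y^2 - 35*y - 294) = y - 6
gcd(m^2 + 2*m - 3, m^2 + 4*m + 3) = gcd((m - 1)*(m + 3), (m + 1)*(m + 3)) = m + 3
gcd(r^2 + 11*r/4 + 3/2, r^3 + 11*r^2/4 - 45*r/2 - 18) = r + 3/4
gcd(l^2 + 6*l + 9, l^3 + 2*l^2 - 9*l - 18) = l + 3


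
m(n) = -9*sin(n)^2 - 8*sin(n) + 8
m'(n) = -18*sin(n)*cos(n) - 8*cos(n)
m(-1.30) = 7.35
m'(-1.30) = 2.50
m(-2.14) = 8.35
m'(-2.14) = -3.86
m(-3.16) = 7.85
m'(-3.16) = 8.33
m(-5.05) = -7.56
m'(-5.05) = -8.28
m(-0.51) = 9.76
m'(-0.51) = 0.69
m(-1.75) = 7.16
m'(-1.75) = -1.73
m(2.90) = 5.57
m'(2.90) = 11.95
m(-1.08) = 8.06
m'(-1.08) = 3.71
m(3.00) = 6.69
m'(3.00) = 10.43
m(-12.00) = 1.12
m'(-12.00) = -14.90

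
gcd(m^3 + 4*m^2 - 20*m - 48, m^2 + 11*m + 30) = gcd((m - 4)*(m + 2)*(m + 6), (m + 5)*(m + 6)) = m + 6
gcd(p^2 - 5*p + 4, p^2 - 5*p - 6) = 1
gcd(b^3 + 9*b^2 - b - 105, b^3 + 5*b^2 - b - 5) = b + 5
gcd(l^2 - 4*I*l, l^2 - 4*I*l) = l^2 - 4*I*l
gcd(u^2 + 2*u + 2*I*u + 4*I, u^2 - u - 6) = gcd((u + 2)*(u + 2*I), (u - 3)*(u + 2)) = u + 2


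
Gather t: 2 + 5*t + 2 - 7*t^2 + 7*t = -7*t^2 + 12*t + 4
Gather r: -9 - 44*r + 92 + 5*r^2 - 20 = 5*r^2 - 44*r + 63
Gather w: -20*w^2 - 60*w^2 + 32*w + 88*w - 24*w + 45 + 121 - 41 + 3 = -80*w^2 + 96*w + 128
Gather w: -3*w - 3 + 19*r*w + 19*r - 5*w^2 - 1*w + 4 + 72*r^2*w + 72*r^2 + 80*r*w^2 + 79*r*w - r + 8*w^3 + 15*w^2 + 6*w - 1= 72*r^2 + 18*r + 8*w^3 + w^2*(80*r + 10) + w*(72*r^2 + 98*r + 2)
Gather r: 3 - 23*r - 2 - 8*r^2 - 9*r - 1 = -8*r^2 - 32*r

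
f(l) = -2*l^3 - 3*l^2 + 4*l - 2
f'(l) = -6*l^2 - 6*l + 4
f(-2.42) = -0.90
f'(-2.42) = -16.62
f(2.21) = -29.40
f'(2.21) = -38.56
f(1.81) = -16.45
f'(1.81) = -26.52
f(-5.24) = 182.42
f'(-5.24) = -129.31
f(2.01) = -22.32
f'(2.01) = -32.30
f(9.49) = -1943.56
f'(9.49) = -593.30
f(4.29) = -197.96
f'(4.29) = -132.16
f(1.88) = -18.37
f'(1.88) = -28.49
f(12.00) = -3842.00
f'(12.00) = -932.00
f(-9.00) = 1177.00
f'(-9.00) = -428.00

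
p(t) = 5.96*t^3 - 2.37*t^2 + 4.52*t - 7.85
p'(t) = 17.88*t^2 - 4.74*t + 4.52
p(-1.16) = -25.59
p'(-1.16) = 34.08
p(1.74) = 24.24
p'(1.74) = 50.41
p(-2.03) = -76.65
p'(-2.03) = 87.82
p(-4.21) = -513.61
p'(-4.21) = 341.38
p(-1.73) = -53.62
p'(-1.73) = 66.23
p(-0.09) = -8.28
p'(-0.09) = 5.09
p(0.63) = -4.45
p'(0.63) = 8.63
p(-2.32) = -105.52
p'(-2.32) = 111.75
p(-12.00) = -10702.25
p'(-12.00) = 2636.12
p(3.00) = 145.30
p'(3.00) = 151.22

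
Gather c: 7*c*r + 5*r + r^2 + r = 7*c*r + r^2 + 6*r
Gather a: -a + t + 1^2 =-a + t + 1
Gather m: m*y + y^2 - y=m*y + y^2 - y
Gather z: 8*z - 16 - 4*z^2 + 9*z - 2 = -4*z^2 + 17*z - 18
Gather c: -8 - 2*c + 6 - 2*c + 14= 12 - 4*c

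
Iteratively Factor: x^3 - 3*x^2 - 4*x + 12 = (x + 2)*(x^2 - 5*x + 6) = (x - 3)*(x + 2)*(x - 2)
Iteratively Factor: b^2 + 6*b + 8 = (b + 4)*(b + 2)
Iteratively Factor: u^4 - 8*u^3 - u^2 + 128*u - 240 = (u - 3)*(u^3 - 5*u^2 - 16*u + 80) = (u - 5)*(u - 3)*(u^2 - 16) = (u - 5)*(u - 3)*(u + 4)*(u - 4)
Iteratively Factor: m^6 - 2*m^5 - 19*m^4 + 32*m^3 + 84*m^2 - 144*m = (m + 3)*(m^5 - 5*m^4 - 4*m^3 + 44*m^2 - 48*m) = (m - 2)*(m + 3)*(m^4 - 3*m^3 - 10*m^2 + 24*m) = (m - 2)*(m + 3)^2*(m^3 - 6*m^2 + 8*m) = (m - 2)^2*(m + 3)^2*(m^2 - 4*m) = (m - 4)*(m - 2)^2*(m + 3)^2*(m)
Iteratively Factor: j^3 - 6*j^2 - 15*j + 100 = (j - 5)*(j^2 - j - 20) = (j - 5)*(j + 4)*(j - 5)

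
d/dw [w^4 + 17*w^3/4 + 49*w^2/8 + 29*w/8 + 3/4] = 4*w^3 + 51*w^2/4 + 49*w/4 + 29/8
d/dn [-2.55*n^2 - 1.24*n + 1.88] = -5.1*n - 1.24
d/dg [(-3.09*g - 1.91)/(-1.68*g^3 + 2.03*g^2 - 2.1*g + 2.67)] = (-10.3824*g^3 - 3.3537*g^2 + 7.7546*g - 12.2613)/(2.8224*g^6 - 6.8208*g^5 + 11.1769*g^4 - 17.4972*g^3 + 15.2502*g^2 - 11.214*g + 7.1289)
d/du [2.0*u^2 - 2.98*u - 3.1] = 4.0*u - 2.98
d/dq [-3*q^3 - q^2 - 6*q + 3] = -9*q^2 - 2*q - 6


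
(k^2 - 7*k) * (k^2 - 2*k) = k^4 - 9*k^3 + 14*k^2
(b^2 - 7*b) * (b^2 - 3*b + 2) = b^4 - 10*b^3 + 23*b^2 - 14*b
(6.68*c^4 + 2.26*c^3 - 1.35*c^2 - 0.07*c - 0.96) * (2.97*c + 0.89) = 19.8396*c^5 + 12.6574*c^4 - 1.9981*c^3 - 1.4094*c^2 - 2.9135*c - 0.8544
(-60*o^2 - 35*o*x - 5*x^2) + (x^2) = -60*o^2 - 35*o*x - 4*x^2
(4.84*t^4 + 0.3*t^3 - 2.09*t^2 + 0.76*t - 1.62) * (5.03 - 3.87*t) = -18.7308*t^5 + 23.1842*t^4 + 9.5973*t^3 - 13.4539*t^2 + 10.0922*t - 8.1486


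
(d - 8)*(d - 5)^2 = d^3 - 18*d^2 + 105*d - 200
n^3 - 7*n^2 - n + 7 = (n - 7)*(n - 1)*(n + 1)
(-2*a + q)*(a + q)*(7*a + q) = -14*a^3 - 9*a^2*q + 6*a*q^2 + q^3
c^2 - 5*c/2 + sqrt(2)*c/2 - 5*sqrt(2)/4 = (c - 5/2)*(c + sqrt(2)/2)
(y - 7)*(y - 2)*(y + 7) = y^3 - 2*y^2 - 49*y + 98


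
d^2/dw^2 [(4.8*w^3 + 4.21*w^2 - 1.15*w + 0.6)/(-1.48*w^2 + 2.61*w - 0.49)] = (-1.4210854715202e-14*w^5 - 2.8421709430404e-14*w^4 - 85.921096*w^3 + 47.265432*w^2 + 1.98732*w - 6.384452)/(3.241792*w^6 - 17.150832*w^5 + 33.465612*w^4 - 29.136213*w^3 + 11.079831*w^2 - 1.879983*w + 0.117649)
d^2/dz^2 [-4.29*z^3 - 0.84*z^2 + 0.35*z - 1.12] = -25.74*z - 1.68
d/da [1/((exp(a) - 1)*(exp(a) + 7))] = 2*(-exp(a) - 3)*exp(a)/(exp(4*a) + 12*exp(3*a) + 22*exp(2*a) - 84*exp(a) + 49)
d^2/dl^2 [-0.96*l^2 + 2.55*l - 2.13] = -1.92000000000000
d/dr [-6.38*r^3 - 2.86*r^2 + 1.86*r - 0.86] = -19.14*r^2 - 5.72*r + 1.86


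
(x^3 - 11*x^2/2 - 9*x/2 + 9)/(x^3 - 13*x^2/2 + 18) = (x - 1)/(x - 2)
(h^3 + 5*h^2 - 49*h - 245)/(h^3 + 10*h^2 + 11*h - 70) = (h - 7)/(h - 2)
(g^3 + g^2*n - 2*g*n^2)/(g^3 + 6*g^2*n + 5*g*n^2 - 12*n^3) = g*(g + 2*n)/(g^2 + 7*g*n + 12*n^2)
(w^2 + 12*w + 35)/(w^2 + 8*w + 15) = (w + 7)/(w + 3)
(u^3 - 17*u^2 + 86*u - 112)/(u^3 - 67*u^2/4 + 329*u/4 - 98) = 4*(u - 2)/(4*u - 7)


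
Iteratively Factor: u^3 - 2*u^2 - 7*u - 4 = (u + 1)*(u^2 - 3*u - 4) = (u - 4)*(u + 1)*(u + 1)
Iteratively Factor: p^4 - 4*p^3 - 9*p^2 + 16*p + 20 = (p - 5)*(p^3 + p^2 - 4*p - 4) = (p - 5)*(p - 2)*(p^2 + 3*p + 2) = (p - 5)*(p - 2)*(p + 1)*(p + 2)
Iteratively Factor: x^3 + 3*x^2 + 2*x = (x + 1)*(x^2 + 2*x) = x*(x + 1)*(x + 2)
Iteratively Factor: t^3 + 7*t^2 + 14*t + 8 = (t + 1)*(t^2 + 6*t + 8) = (t + 1)*(t + 2)*(t + 4)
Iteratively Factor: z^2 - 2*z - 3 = (z + 1)*(z - 3)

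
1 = 1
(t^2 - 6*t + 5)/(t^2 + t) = (t^2 - 6*t + 5)/(t*(t + 1))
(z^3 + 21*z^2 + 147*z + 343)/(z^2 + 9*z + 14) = (z^2 + 14*z + 49)/(z + 2)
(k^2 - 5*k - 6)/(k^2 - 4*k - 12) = (k + 1)/(k + 2)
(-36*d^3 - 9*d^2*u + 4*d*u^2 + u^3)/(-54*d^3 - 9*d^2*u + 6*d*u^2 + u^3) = (4*d + u)/(6*d + u)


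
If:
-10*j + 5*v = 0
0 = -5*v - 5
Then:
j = -1/2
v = -1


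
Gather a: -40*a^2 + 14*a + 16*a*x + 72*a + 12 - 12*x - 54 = -40*a^2 + a*(16*x + 86) - 12*x - 42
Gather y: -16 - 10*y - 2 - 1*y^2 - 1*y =-y^2 - 11*y - 18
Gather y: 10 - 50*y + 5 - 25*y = 15 - 75*y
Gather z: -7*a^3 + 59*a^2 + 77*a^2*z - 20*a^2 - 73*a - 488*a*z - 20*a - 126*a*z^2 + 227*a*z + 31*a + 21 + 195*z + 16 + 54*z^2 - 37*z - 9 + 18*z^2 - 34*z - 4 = -7*a^3 + 39*a^2 - 62*a + z^2*(72 - 126*a) + z*(77*a^2 - 261*a + 124) + 24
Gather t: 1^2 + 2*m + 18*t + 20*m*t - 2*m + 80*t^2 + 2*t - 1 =80*t^2 + t*(20*m + 20)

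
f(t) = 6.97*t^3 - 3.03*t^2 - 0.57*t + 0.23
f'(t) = 20.91*t^2 - 6.06*t - 0.57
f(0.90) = 2.34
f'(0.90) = 10.91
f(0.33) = -0.04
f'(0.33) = -0.29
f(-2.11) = -77.53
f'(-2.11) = 105.31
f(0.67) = 0.58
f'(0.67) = 4.76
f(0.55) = 0.16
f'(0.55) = 2.42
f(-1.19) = -15.13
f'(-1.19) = 36.25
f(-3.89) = -453.68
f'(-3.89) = 339.42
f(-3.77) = -414.16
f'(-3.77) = 319.47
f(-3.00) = -213.52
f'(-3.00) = 205.80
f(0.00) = 0.23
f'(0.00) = -0.57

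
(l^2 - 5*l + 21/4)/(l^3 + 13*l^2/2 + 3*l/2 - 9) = (4*l^2 - 20*l + 21)/(2*(2*l^3 + 13*l^2 + 3*l - 18))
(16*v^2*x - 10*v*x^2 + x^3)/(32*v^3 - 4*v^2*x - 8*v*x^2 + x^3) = x/(2*v + x)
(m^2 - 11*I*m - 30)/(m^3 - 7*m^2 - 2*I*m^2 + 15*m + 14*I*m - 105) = (m - 6*I)/(m^2 + m*(-7 + 3*I) - 21*I)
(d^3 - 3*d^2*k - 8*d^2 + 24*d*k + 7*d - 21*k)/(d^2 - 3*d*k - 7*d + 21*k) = d - 1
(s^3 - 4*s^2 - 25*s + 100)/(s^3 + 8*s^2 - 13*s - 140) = (s - 5)/(s + 7)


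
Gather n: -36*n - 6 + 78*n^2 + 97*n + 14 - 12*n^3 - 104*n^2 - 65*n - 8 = -12*n^3 - 26*n^2 - 4*n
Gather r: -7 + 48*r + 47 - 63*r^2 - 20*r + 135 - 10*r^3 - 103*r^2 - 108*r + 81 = -10*r^3 - 166*r^2 - 80*r + 256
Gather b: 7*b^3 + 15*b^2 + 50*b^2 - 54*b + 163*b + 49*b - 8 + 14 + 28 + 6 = 7*b^3 + 65*b^2 + 158*b + 40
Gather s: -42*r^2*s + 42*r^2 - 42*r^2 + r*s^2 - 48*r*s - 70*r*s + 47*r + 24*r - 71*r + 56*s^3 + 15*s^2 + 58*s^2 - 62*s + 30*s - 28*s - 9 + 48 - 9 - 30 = 56*s^3 + s^2*(r + 73) + s*(-42*r^2 - 118*r - 60)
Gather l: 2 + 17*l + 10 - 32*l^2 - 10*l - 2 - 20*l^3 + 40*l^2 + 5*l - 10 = -20*l^3 + 8*l^2 + 12*l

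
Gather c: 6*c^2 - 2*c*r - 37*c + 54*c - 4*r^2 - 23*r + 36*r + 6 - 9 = 6*c^2 + c*(17 - 2*r) - 4*r^2 + 13*r - 3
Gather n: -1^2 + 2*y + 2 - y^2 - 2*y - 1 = -y^2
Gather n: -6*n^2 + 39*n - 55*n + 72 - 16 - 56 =-6*n^2 - 16*n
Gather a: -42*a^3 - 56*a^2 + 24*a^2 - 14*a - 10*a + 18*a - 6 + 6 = -42*a^3 - 32*a^2 - 6*a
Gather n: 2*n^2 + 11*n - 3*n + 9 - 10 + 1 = 2*n^2 + 8*n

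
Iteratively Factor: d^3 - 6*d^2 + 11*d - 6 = (d - 2)*(d^2 - 4*d + 3) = (d - 3)*(d - 2)*(d - 1)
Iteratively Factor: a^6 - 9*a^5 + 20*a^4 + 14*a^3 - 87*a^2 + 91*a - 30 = (a - 1)*(a^5 - 8*a^4 + 12*a^3 + 26*a^2 - 61*a + 30) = (a - 1)*(a + 2)*(a^4 - 10*a^3 + 32*a^2 - 38*a + 15) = (a - 1)^2*(a + 2)*(a^3 - 9*a^2 + 23*a - 15) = (a - 1)^3*(a + 2)*(a^2 - 8*a + 15) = (a - 3)*(a - 1)^3*(a + 2)*(a - 5)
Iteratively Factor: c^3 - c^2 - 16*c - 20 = (c - 5)*(c^2 + 4*c + 4) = (c - 5)*(c + 2)*(c + 2)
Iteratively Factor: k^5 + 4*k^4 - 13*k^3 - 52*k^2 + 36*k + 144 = (k - 2)*(k^4 + 6*k^3 - k^2 - 54*k - 72) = (k - 2)*(k + 4)*(k^3 + 2*k^2 - 9*k - 18) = (k - 2)*(k + 3)*(k + 4)*(k^2 - k - 6) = (k - 2)*(k + 2)*(k + 3)*(k + 4)*(k - 3)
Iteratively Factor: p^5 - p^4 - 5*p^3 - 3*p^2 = (p)*(p^4 - p^3 - 5*p^2 - 3*p) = p^2*(p^3 - p^2 - 5*p - 3) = p^2*(p + 1)*(p^2 - 2*p - 3) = p^2*(p - 3)*(p + 1)*(p + 1)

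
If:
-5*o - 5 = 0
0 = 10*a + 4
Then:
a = -2/5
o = -1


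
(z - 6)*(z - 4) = z^2 - 10*z + 24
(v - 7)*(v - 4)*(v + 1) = v^3 - 10*v^2 + 17*v + 28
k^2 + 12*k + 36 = (k + 6)^2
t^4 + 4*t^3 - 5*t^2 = t^2*(t - 1)*(t + 5)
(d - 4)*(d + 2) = d^2 - 2*d - 8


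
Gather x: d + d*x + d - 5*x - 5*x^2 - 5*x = 2*d - 5*x^2 + x*(d - 10)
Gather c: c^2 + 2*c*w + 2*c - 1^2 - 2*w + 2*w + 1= c^2 + c*(2*w + 2)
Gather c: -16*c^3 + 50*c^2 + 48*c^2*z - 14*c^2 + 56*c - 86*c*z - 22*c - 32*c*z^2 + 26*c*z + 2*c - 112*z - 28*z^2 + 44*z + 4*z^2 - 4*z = -16*c^3 + c^2*(48*z + 36) + c*(-32*z^2 - 60*z + 36) - 24*z^2 - 72*z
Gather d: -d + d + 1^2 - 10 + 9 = 0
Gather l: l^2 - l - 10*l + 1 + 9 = l^2 - 11*l + 10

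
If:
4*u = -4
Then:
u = -1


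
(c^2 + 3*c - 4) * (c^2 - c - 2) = c^4 + 2*c^3 - 9*c^2 - 2*c + 8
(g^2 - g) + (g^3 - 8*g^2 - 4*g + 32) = g^3 - 7*g^2 - 5*g + 32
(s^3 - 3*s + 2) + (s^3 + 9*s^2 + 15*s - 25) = 2*s^3 + 9*s^2 + 12*s - 23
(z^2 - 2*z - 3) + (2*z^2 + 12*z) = 3*z^2 + 10*z - 3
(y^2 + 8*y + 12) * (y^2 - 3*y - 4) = y^4 + 5*y^3 - 16*y^2 - 68*y - 48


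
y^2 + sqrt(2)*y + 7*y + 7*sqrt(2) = (y + 7)*(y + sqrt(2))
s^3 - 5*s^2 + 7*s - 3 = (s - 3)*(s - 1)^2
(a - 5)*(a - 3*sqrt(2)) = a^2 - 5*a - 3*sqrt(2)*a + 15*sqrt(2)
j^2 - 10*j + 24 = (j - 6)*(j - 4)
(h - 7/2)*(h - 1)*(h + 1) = h^3 - 7*h^2/2 - h + 7/2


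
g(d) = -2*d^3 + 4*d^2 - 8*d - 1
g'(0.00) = -8.00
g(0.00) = -1.00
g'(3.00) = -38.00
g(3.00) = -43.00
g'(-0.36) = -11.66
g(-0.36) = 2.49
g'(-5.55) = -237.22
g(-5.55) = 508.52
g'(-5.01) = -198.68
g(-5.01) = 390.98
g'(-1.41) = -31.21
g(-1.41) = 23.84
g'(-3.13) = -91.82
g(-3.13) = 124.56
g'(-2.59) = -68.97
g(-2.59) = 81.30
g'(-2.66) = -71.73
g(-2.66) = 86.22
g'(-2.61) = -69.75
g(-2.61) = 82.69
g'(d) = -6*d^2 + 8*d - 8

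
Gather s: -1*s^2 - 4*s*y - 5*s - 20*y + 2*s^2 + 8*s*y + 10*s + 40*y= s^2 + s*(4*y + 5) + 20*y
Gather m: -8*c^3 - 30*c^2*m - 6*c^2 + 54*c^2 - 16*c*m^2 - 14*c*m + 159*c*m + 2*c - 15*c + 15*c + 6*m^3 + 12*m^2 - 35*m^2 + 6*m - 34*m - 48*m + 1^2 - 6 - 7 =-8*c^3 + 48*c^2 + 2*c + 6*m^3 + m^2*(-16*c - 23) + m*(-30*c^2 + 145*c - 76) - 12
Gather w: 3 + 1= 4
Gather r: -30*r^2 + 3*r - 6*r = -30*r^2 - 3*r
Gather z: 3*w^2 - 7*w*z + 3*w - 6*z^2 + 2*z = 3*w^2 + 3*w - 6*z^2 + z*(2 - 7*w)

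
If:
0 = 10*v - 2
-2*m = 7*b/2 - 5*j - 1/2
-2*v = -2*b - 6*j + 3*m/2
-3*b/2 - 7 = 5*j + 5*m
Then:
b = 257/778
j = -2603/7780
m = -453/389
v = 1/5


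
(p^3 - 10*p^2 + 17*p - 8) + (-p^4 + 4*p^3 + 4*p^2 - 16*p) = -p^4 + 5*p^3 - 6*p^2 + p - 8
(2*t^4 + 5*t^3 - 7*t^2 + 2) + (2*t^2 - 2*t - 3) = 2*t^4 + 5*t^3 - 5*t^2 - 2*t - 1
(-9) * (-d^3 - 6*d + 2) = 9*d^3 + 54*d - 18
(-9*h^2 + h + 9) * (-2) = 18*h^2 - 2*h - 18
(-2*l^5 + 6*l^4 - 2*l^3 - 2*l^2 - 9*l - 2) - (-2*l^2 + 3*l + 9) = -2*l^5 + 6*l^4 - 2*l^3 - 12*l - 11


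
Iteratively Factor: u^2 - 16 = (u - 4)*(u + 4)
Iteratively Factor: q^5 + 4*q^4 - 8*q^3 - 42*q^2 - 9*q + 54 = (q + 3)*(q^4 + q^3 - 11*q^2 - 9*q + 18) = (q + 3)^2*(q^3 - 2*q^2 - 5*q + 6) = (q - 3)*(q + 3)^2*(q^2 + q - 2) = (q - 3)*(q - 1)*(q + 3)^2*(q + 2)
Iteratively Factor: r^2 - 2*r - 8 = (r - 4)*(r + 2)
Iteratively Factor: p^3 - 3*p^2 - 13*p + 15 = (p - 1)*(p^2 - 2*p - 15) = (p - 5)*(p - 1)*(p + 3)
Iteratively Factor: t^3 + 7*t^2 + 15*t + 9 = (t + 3)*(t^2 + 4*t + 3) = (t + 3)^2*(t + 1)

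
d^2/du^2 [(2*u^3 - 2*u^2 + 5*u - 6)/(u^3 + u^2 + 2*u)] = 2*(-4*u^6 + 3*u^5 - 9*u^4 - 41*u^3 - 54*u^2 - 36*u - 24)/(u^3*(u^6 + 3*u^5 + 9*u^4 + 13*u^3 + 18*u^2 + 12*u + 8))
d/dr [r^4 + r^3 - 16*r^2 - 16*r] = 4*r^3 + 3*r^2 - 32*r - 16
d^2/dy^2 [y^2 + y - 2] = 2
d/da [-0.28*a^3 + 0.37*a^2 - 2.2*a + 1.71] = -0.84*a^2 + 0.74*a - 2.2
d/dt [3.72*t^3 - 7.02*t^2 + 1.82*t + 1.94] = 11.16*t^2 - 14.04*t + 1.82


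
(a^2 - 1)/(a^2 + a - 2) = (a + 1)/(a + 2)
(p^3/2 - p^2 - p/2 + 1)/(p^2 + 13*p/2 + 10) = (p^3 - 2*p^2 - p + 2)/(2*p^2 + 13*p + 20)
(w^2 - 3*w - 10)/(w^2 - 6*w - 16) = (w - 5)/(w - 8)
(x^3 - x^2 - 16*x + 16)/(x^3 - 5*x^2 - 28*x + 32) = (x - 4)/(x - 8)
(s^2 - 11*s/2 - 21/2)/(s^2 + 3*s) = (2*s^2 - 11*s - 21)/(2*s*(s + 3))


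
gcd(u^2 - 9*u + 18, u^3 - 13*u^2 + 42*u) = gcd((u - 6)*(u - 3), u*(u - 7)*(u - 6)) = u - 6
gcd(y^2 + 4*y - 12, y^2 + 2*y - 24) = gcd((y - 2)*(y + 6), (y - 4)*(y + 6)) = y + 6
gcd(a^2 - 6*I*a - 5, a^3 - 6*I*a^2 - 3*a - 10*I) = a - 5*I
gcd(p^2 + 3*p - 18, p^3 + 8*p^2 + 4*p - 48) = p + 6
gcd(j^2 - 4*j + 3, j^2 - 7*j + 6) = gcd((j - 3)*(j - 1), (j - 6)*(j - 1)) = j - 1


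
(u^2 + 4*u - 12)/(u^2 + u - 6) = (u + 6)/(u + 3)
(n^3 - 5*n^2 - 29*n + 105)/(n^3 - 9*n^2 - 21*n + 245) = (n - 3)/(n - 7)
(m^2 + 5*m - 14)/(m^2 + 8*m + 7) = (m - 2)/(m + 1)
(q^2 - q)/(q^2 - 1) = q/(q + 1)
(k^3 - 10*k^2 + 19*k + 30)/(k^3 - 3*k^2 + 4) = (k^2 - 11*k + 30)/(k^2 - 4*k + 4)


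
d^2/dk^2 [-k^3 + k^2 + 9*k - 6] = 2 - 6*k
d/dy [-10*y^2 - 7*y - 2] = -20*y - 7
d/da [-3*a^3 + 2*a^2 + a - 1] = -9*a^2 + 4*a + 1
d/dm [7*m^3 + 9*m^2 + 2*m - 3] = 21*m^2 + 18*m + 2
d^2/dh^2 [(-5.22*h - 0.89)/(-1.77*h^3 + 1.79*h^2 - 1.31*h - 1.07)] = (98.122428*h^5 - 65.7717840000001*h^4 - 35.873016*h^3 - 89.142144*h^2 + 37.352004*h - 8.169856)/(5.545233*h^9 - 16.823673*h^8 + 29.326068*h^7 - 20.581568*h^6 + 1.364118*h^5 + 15.955758*h^4 - 6.726748*h^3 - 0.639432*h^2 + 4.499457*h + 1.225043)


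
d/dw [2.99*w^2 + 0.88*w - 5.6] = 5.98*w + 0.88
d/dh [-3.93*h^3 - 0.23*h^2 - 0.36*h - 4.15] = -11.79*h^2 - 0.46*h - 0.36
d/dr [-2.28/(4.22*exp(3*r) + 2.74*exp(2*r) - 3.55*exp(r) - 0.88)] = (28.8648*exp(2*r) + 12.4944*exp(r) - 8.094)*exp(r)/(4.22*exp(3*r) + 2.74*exp(2*r) - 3.55*exp(r) - 0.88)^2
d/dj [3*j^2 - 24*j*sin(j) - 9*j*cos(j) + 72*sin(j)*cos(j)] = 9*j*sin(j) - 24*j*cos(j) + 6*j - 24*sin(j) - 9*cos(j) + 72*cos(2*j)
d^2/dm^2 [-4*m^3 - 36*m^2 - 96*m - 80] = -24*m - 72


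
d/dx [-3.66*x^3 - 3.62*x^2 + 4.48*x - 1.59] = -10.98*x^2 - 7.24*x + 4.48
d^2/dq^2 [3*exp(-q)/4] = 3*exp(-q)/4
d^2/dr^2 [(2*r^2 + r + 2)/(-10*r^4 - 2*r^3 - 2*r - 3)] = 8*(-150*r^8 - 180*r^7 - 542*r^6 - 93*r^5 + 189*r^4 + 77*r^3 + 93*r^2 + 9*r - 5)/(1000*r^12 + 600*r^11 + 120*r^10 + 608*r^9 + 1140*r^8 + 384*r^7 + 156*r^6 + 384*r^5 + 342*r^4 + 62*r^3 + 36*r^2 + 54*r + 27)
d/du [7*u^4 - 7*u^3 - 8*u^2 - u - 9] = 28*u^3 - 21*u^2 - 16*u - 1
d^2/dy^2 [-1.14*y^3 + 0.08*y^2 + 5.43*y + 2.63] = 0.16 - 6.84*y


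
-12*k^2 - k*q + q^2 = (-4*k + q)*(3*k + q)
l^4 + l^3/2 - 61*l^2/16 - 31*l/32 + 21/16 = (l - 7/4)*(l - 1/2)*(l + 3/4)*(l + 2)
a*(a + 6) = a^2 + 6*a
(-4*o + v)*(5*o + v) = -20*o^2 + o*v + v^2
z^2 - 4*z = z*(z - 4)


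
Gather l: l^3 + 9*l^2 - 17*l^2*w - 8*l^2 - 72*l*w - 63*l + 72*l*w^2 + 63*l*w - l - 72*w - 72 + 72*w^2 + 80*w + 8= l^3 + l^2*(1 - 17*w) + l*(72*w^2 - 9*w - 64) + 72*w^2 + 8*w - 64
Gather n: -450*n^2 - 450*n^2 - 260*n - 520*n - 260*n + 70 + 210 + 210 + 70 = -900*n^2 - 1040*n + 560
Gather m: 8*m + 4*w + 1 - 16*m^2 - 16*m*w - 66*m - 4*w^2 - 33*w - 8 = -16*m^2 + m*(-16*w - 58) - 4*w^2 - 29*w - 7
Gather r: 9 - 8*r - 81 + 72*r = 64*r - 72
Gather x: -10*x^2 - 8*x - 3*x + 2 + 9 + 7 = -10*x^2 - 11*x + 18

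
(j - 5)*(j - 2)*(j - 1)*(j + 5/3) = j^4 - 19*j^3/3 + 11*j^2/3 + 55*j/3 - 50/3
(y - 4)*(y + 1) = y^2 - 3*y - 4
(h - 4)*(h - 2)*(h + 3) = h^3 - 3*h^2 - 10*h + 24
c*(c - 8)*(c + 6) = c^3 - 2*c^2 - 48*c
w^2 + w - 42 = (w - 6)*(w + 7)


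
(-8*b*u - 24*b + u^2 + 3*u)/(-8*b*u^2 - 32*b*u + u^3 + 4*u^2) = (u + 3)/(u*(u + 4))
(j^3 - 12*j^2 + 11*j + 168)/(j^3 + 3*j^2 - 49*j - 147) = (j - 8)/(j + 7)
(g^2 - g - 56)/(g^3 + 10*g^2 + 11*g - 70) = (g - 8)/(g^2 + 3*g - 10)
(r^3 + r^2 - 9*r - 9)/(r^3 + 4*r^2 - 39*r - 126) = (r^2 - 2*r - 3)/(r^2 + r - 42)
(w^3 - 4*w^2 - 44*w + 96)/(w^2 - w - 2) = (w^2 - 2*w - 48)/(w + 1)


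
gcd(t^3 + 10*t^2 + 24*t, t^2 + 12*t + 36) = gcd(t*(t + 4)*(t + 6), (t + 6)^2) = t + 6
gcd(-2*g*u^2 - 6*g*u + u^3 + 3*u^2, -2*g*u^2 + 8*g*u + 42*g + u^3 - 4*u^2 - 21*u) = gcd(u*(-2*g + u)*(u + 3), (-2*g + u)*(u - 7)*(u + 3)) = -2*g*u - 6*g + u^2 + 3*u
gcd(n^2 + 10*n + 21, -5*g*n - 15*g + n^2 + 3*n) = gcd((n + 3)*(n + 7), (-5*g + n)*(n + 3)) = n + 3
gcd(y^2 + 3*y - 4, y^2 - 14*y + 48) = 1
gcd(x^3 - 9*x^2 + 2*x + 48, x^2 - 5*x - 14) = x + 2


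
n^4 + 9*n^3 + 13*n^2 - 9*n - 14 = (n - 1)*(n + 1)*(n + 2)*(n + 7)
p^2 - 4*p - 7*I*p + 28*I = (p - 4)*(p - 7*I)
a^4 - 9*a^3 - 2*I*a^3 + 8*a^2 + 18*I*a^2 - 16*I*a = a*(a - 8)*(a - 1)*(a - 2*I)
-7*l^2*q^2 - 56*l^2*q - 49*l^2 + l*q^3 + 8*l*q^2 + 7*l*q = (-7*l + q)*(q + 7)*(l*q + l)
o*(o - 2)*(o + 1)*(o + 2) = o^4 + o^3 - 4*o^2 - 4*o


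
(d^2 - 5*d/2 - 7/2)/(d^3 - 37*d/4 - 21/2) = 2*(d + 1)/(2*d^2 + 7*d + 6)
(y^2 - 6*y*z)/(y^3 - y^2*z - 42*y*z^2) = (-y + 6*z)/(-y^2 + y*z + 42*z^2)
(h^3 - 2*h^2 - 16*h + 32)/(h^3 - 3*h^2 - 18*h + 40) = (h - 4)/(h - 5)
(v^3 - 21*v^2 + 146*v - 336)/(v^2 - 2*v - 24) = (v^2 - 15*v + 56)/(v + 4)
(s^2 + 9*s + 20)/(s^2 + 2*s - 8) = (s + 5)/(s - 2)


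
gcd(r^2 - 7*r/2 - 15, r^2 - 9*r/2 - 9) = r - 6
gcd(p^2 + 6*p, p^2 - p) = p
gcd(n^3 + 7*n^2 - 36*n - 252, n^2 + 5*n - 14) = n + 7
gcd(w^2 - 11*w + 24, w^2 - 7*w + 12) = w - 3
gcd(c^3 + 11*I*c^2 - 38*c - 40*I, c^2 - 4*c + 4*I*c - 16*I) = c + 4*I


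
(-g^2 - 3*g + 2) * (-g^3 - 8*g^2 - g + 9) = g^5 + 11*g^4 + 23*g^3 - 22*g^2 - 29*g + 18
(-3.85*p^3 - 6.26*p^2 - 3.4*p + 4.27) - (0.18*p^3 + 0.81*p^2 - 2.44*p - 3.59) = -4.03*p^3 - 7.07*p^2 - 0.96*p + 7.86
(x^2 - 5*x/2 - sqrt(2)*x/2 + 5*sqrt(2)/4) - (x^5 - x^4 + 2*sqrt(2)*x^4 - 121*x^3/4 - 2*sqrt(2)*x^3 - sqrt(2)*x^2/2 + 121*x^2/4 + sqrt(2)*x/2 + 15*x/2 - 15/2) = -x^5 - 2*sqrt(2)*x^4 + x^4 + 2*sqrt(2)*x^3 + 121*x^3/4 - 117*x^2/4 + sqrt(2)*x^2/2 - 10*x - sqrt(2)*x + 5*sqrt(2)/4 + 15/2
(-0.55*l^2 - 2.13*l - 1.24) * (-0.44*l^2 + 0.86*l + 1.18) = 0.242*l^4 + 0.4642*l^3 - 1.9352*l^2 - 3.5798*l - 1.4632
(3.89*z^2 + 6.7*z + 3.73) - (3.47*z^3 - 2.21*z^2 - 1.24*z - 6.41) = -3.47*z^3 + 6.1*z^2 + 7.94*z + 10.14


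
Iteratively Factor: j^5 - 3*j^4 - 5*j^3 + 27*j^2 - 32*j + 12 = (j - 1)*(j^4 - 2*j^3 - 7*j^2 + 20*j - 12) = (j - 2)*(j - 1)*(j^3 - 7*j + 6) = (j - 2)^2*(j - 1)*(j^2 + 2*j - 3) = (j - 2)^2*(j - 1)^2*(j + 3)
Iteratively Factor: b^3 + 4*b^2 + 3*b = (b)*(b^2 + 4*b + 3) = b*(b + 1)*(b + 3)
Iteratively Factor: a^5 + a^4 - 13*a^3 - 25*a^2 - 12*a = (a)*(a^4 + a^3 - 13*a^2 - 25*a - 12) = a*(a - 4)*(a^3 + 5*a^2 + 7*a + 3) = a*(a - 4)*(a + 1)*(a^2 + 4*a + 3) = a*(a - 4)*(a + 1)*(a + 3)*(a + 1)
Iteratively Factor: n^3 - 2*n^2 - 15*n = (n - 5)*(n^2 + 3*n) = n*(n - 5)*(n + 3)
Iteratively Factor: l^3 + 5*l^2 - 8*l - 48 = (l - 3)*(l^2 + 8*l + 16) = (l - 3)*(l + 4)*(l + 4)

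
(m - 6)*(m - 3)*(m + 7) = m^3 - 2*m^2 - 45*m + 126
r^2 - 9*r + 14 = (r - 7)*(r - 2)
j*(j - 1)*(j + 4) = j^3 + 3*j^2 - 4*j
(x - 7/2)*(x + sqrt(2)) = x^2 - 7*x/2 + sqrt(2)*x - 7*sqrt(2)/2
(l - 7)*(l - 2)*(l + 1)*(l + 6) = l^4 - 2*l^3 - 43*l^2 + 44*l + 84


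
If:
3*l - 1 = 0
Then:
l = 1/3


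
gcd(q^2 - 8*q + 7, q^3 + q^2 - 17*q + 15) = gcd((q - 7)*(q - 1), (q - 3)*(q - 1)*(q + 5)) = q - 1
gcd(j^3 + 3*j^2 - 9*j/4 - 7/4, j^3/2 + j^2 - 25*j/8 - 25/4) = 1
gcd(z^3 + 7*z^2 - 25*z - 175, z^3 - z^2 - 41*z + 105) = z^2 + 2*z - 35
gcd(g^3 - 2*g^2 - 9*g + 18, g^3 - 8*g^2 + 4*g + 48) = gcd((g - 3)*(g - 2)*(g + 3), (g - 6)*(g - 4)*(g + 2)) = 1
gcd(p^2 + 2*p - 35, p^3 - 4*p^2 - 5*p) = p - 5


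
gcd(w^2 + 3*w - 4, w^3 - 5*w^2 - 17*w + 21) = w - 1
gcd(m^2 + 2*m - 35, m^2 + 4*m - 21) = m + 7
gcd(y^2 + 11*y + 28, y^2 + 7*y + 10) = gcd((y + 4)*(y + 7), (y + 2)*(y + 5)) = 1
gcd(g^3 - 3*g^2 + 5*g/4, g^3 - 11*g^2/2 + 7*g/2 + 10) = g - 5/2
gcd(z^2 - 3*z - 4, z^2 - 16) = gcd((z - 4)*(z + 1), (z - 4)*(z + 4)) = z - 4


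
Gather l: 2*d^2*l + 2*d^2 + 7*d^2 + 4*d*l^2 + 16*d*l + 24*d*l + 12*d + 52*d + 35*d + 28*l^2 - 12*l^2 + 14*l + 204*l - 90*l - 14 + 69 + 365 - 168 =9*d^2 + 99*d + l^2*(4*d + 16) + l*(2*d^2 + 40*d + 128) + 252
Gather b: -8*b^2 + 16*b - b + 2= -8*b^2 + 15*b + 2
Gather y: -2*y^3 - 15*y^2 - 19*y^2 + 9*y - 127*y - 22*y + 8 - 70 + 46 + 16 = -2*y^3 - 34*y^2 - 140*y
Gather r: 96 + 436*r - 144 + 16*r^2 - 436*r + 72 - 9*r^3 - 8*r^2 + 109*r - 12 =-9*r^3 + 8*r^2 + 109*r + 12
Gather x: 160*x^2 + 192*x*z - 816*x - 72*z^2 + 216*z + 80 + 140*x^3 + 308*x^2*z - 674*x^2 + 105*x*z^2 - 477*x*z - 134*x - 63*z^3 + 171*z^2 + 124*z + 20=140*x^3 + x^2*(308*z - 514) + x*(105*z^2 - 285*z - 950) - 63*z^3 + 99*z^2 + 340*z + 100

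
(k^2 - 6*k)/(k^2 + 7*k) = (k - 6)/(k + 7)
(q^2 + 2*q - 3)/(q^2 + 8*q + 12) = (q^2 + 2*q - 3)/(q^2 + 8*q + 12)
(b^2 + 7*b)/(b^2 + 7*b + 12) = b*(b + 7)/(b^2 + 7*b + 12)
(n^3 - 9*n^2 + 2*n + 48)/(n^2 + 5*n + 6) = (n^2 - 11*n + 24)/(n + 3)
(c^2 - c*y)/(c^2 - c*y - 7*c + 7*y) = c/(c - 7)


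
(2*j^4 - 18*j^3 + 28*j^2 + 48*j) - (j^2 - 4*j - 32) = 2*j^4 - 18*j^3 + 27*j^2 + 52*j + 32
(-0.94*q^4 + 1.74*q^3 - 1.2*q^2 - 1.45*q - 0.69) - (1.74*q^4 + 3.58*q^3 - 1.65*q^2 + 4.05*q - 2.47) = -2.68*q^4 - 1.84*q^3 + 0.45*q^2 - 5.5*q + 1.78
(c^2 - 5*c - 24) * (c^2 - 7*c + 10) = c^4 - 12*c^3 + 21*c^2 + 118*c - 240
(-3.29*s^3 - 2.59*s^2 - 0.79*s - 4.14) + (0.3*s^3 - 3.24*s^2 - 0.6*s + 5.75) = -2.99*s^3 - 5.83*s^2 - 1.39*s + 1.61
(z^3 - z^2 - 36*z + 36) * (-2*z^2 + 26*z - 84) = -2*z^5 + 28*z^4 - 38*z^3 - 924*z^2 + 3960*z - 3024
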